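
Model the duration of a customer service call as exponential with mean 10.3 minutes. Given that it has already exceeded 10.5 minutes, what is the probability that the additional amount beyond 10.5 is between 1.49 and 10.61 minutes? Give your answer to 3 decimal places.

The rate is λ = 1/10.3 = 0.0970874 per minute.
Memoryless: the residual past 10.5 is again Exp(λ).
P(1.49 < residual < 10.61) = e^(−λ·1.49) − e^(−λ·10.61) = 0.86532 − 0.35697 ≈ 0.508.

0.508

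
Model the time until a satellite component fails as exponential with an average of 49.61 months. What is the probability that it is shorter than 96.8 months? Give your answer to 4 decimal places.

The rate is λ = 1/49.61 = 0.0201572 per month.
P(X ≤ 96.8) = 1 − e^(−λ·96.8) = 1 − e^(−1.9512) ≈ 0.8579.

0.8579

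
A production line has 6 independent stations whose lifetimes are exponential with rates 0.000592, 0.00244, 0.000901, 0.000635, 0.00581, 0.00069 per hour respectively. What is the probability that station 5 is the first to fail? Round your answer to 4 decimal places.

0.5249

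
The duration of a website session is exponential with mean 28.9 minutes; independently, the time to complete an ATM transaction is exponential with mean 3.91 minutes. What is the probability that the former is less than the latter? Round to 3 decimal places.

λ_1 = 1/28.9 = 0.0346021, λ_2 = 1/3.91 = 0.255754.
For independent exponentials, P(the former < the latter) = λ_1/(λ_1+λ_2) = 0.0346021/0.290357 ≈ 0.119.

0.119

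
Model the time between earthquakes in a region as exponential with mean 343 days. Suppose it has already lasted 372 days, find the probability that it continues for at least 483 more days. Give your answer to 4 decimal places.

The rate is λ = 1/343 = 0.00291545 per day.
By the memoryless property, P(X > 372+483 | X > 372) = P(X > 483).
P(X > 483) = e^(−1.4082) ≈ 0.2446.

0.2446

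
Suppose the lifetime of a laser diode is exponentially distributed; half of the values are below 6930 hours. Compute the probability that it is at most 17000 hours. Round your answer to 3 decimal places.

0.817

For an exponential, median = ln(2)/λ, so λ = ln 2 / 6930 = 0.000100021 per hour.
P(X ≤ 17000) = 1 − e^(−λ·17000) = 1 − e^(−1.7004) ≈ 0.817.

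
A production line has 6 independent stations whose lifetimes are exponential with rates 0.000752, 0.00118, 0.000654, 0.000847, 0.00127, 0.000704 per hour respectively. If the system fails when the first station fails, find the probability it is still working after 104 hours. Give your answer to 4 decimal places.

0.5699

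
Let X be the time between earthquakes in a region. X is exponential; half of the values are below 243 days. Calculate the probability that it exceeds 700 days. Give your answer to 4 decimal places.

For an exponential, median = ln(2)/λ, so λ = ln 2 / 243 = 0.00285246 per day.
P(X > 700) = e^(−λ·700) = e^(−1.9967) ≈ 0.1358.

0.1358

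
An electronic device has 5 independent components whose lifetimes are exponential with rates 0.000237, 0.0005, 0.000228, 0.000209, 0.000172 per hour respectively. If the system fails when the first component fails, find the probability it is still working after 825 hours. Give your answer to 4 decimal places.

0.3294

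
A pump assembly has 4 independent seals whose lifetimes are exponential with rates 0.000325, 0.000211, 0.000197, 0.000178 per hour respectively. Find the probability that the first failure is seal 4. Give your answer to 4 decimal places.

0.1954

The time to first failure is exponential with rate Σλ = 0.000325 + 0.000211 + 0.000197 + 0.000178 = 0.000911.
P(seal 4 first) = λ_4/Σλ = 0.000178/0.000911 ≈ 0.1954.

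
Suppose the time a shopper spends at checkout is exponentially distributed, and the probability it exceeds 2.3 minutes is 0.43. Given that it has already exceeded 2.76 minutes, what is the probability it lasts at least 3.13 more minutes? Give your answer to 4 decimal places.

From e^(−λ·2.3) = 0.43, λ = −ln(0.43)/2.3 = 0.366944.
Memoryless: P(X > 2.76+3.13 | X > 2.76) = P(X > 3.13) = e^(−0.366944·3.13) ≈ 0.3171.

0.3171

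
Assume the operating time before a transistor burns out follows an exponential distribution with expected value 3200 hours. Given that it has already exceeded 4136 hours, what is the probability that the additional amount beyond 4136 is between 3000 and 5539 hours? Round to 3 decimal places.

0.214

The rate is λ = 1/3200 = 0.0003125 per hour.
Memoryless: the residual past 4136 is again Exp(λ).
P(3000 < residual < 5539) = e^(−λ·3000) − e^(−λ·5539) = 0.39161 − 0.17712 ≈ 0.214.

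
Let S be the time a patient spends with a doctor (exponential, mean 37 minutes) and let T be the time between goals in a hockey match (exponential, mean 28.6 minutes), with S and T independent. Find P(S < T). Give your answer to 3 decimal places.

λ_1 = 1/37 = 0.027027, λ_2 = 1/28.6 = 0.034965.
For independent exponentials, P(S < T) = λ_1/(λ_1+λ_2) = 0.027027/0.0619921 ≈ 0.436.

0.436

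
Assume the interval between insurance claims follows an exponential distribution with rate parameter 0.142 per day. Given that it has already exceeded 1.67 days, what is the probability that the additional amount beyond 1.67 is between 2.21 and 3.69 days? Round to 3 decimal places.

Memoryless: the residual past 1.67 is again Exp(λ).
P(2.21 < residual < 3.69) = e^(−λ·2.21) − e^(−λ·3.69) = 0.73065 − 0.59216 ≈ 0.138.

0.138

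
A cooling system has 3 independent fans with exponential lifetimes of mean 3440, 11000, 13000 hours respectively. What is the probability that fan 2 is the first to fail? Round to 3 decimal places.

0.198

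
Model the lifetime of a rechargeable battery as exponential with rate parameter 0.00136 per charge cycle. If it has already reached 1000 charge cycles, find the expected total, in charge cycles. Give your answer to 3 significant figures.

By memorylessness, E[X | X > 1000] = 1000 + 1/λ = 1000 + 735.294 = 1735.29 charge cycles.

1740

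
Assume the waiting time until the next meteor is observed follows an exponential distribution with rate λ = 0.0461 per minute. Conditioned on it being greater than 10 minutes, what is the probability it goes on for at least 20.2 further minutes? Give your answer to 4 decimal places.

0.3941

By the memoryless property, P(X > 10+20.2 | X > 10) = P(X > 20.2).
P(X > 20.2) = e^(−0.93122) ≈ 0.3941.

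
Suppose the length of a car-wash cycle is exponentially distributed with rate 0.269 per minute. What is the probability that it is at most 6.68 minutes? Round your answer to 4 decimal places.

P(X ≤ 6.68) = 1 − e^(−λ·6.68) = 1 − e^(−1.7969) ≈ 0.8342.

0.8342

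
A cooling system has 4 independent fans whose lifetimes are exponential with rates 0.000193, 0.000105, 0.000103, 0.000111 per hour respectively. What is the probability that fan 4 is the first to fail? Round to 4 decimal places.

0.2168

The time to first failure is exponential with rate Σλ = 0.000193 + 0.000105 + 0.000103 + 0.000111 = 0.000512.
P(fan 4 first) = λ_4/Σλ = 0.000111/0.000512 ≈ 0.2168.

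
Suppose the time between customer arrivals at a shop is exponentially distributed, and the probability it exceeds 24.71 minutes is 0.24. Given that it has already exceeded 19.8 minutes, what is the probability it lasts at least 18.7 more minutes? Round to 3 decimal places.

From e^(−λ·24.71) = 0.24, λ = −ln(0.24)/24.71 = 0.0577546.
Memoryless: P(X > 19.8+18.7 | X > 19.8) = P(X > 18.7) = e^(−0.0577546·18.7) ≈ 0.340.

0.340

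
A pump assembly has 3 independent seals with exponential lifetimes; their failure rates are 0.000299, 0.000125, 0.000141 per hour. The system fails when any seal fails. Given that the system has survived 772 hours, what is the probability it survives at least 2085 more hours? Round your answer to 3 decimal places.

0.308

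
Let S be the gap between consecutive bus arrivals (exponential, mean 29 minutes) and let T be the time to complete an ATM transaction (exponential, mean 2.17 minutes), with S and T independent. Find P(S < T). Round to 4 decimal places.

λ_1 = 1/29 = 0.0344828, λ_2 = 1/2.17 = 0.460829.
For independent exponentials, P(S < T) = λ_1/(λ_1+λ_2) = 0.0344828/0.495312 ≈ 0.0696.

0.0696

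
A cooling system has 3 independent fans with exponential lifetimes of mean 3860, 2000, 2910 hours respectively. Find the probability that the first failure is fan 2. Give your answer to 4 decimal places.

0.4534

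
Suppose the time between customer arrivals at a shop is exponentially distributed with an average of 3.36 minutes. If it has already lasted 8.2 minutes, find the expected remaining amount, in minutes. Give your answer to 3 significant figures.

The rate is λ = 1/3.36 = 0.297619 per minute.
By memorylessness, the remaining amount past any threshold is again Exp(λ) with mean 1/λ = 3.36 minutes.

3.36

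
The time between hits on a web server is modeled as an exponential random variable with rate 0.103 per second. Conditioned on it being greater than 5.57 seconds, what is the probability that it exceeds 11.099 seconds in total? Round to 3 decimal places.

0.566

P(X > s+t | X > s) = e^(−λ(s+t))/e^(−λs) = e^(−λt), independent of s = 5.57.
P(X > 5.529) = e^(−0.56949) ≈ 0.566.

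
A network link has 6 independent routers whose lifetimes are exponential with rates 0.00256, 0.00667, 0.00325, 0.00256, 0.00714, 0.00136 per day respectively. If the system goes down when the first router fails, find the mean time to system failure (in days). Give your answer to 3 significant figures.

42.5

The time to first failure is exponential with rate Σλ = 0.00256 + 0.00667 + 0.00325 + 0.00256 + 0.00714 + 0.00136 = 0.02354.
E[min] = 1/Σλ = 1/0.02354 = 42.4809 days.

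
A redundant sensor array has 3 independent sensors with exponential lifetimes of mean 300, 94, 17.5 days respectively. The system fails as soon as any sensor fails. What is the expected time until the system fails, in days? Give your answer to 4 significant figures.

14.06

The first failure time is exponential with rate Σλ_i = 1/300 + 1/94 + 1/17.5 = 0.0711145 per day.
E[min] = 1/Σλ = 1/0.0711145 = 14.0618 days.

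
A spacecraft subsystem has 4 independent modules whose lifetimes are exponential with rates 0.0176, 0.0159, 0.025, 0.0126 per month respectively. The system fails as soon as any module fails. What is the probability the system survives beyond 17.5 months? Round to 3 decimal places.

0.288

The time to first failure is exponential with rate Σλ = 0.0176 + 0.0159 + 0.025 + 0.0126 = 0.0711.
P(min > 17.5) = e^(−0.0711·17.5) = e^(−1.2442) ≈ 0.288.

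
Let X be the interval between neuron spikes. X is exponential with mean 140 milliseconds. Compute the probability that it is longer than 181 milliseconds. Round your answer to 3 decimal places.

The rate is λ = 1/140 = 0.00714286 per millisecond.
P(X > 181) = e^(−λ·181) = e^(−1.2929) ≈ 0.274.

0.274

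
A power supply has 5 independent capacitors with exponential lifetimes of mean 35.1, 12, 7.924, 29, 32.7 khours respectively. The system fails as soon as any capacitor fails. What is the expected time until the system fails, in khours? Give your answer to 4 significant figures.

The first failure time is exponential with rate Σλ_i = 1/35.1 + 1/12 + 1/7.924 + 1/29 + 1/32.7 = 0.303086 per khour.
E[min] = 1/Σλ = 1/0.303086 = 3.29939 khours.

3.299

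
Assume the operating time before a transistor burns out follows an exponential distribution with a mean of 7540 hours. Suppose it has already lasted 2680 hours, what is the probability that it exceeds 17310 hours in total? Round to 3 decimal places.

The rate is λ = 1/7540 = 0.000132626 per hour.
By the memoryless property, P(X > 2680+14630 | X > 2680) = P(X > 14630).
P(X > 14630) = e^(−1.9403) ≈ 0.144.

0.144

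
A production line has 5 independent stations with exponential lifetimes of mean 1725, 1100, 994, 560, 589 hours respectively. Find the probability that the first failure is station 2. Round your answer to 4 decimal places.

Rates: λ_i = 1/mean_i → 0.00057971, 0.000909091, 0.00100604, 0.00178571, 0.00169779; Σλ = 0.00597834.
P(station 2 first) = λ_2/Σλ = 0.000909091/0.00597834 ≈ 0.1521.

0.1521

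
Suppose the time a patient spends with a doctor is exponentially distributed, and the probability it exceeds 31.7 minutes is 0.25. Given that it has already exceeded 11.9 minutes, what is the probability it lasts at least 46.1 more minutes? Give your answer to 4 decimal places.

From e^(−λ·31.7) = 0.25, λ = −ln(0.25)/31.7 = 0.0437317.
Memoryless: P(X > 11.9+46.1 | X > 11.9) = P(X > 46.1) = e^(−0.0437317·46.1) ≈ 0.1332.

0.1332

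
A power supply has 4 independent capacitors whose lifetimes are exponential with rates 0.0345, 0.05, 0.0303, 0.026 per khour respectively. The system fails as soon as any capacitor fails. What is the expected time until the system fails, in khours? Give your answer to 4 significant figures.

The time to first failure is exponential with rate Σλ = 0.0345 + 0.05 + 0.0303 + 0.026 = 0.1408.
E[min] = 1/Σλ = 1/0.1408 = 7.10227 khours.

7.102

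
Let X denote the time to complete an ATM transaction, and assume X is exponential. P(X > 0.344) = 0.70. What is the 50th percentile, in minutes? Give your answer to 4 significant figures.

0.6685

e^(−λ·0.344) = 0.70 ⇒ λ = −ln(0.70)/0.344 = 1.03685.
50th percentile: 1 − e^(−λt) = 0.5, t = −ln(0.5)/λ = 0.668515 minutes.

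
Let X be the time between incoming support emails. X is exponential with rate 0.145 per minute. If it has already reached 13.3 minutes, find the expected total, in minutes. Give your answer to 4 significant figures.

20.20

By memorylessness, E[X | X > 13.3] = 13.3 + 1/λ = 13.3 + 6.89655 = 20.1966 minutes.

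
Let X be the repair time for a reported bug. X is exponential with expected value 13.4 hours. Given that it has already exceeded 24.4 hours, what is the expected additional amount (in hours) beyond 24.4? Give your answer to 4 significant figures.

The rate is λ = 1/13.4 = 0.0746269 per hour.
By memorylessness, the remaining amount past any threshold is again Exp(λ) with mean 1/λ = 13.4 hours.

13.40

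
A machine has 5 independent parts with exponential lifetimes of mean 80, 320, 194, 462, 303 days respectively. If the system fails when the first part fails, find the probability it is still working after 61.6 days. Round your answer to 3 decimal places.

The first failure time is exponential with rate Σλ_i = 1/80 + 1/320 + 1/194 + 1/462 + 1/303 = 0.0262445 per day.
P(min > 61.6) = e^(−0.0262445·61.6) = e^(−1.6167) ≈ 0.199.

0.199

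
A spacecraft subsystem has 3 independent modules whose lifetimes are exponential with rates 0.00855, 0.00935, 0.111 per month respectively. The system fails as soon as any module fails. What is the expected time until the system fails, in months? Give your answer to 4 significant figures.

7.758

The time to first failure is exponential with rate Σλ = 0.00855 + 0.00935 + 0.111 = 0.1289.
E[min] = 1/Σλ = 1/0.1289 = 7.75795 months.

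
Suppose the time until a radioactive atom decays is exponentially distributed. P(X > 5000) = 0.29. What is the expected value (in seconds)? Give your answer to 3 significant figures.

e^(−λ·5000) = 0.29 ⇒ λ = −ln(0.29)/5000 = 0.000247575.
Mean = 1/λ = 4039.18 seconds.

4040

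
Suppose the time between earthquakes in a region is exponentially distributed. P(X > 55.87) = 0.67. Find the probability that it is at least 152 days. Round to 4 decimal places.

e^(−λ·55.87) = 0.67 ⇒ λ = −ln(0.67)/55.87 = 0.00716803.
P(X > 152) = e^(−0.00716803·152) = e^(−1.0895) ≈ 0.3364.

0.3364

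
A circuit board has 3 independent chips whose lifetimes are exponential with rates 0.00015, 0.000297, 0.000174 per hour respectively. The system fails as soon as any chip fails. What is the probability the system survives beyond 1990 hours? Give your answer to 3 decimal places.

0.291

The time to first failure is exponential with rate Σλ = 0.00015 + 0.000297 + 0.000174 = 0.000621.
P(min > 1990) = e^(−0.000621·1990) = e^(−1.2358) ≈ 0.291.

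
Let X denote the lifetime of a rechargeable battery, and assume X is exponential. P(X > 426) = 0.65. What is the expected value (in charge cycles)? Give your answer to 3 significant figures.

e^(−λ·426) = 0.65 ⇒ λ = −ln(0.65)/426 = 0.00101123.
Mean = 1/λ = 988.897 charge cycles.

989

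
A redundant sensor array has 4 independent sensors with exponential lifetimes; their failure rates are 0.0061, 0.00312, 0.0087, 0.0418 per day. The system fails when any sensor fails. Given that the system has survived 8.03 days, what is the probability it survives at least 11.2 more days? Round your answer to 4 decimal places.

0.5123

Time to first failure ~ Exp(Σλ) with Σλ = 0.05972.
By memorylessness, P(T > 8.03+11.2 | T > 8.03) = P(T > 11.2) = e^(−0.05972·11.2) ≈ 0.5123.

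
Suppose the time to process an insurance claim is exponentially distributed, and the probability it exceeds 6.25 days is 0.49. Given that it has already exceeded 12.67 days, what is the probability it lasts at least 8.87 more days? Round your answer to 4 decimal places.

0.3634

From e^(−λ·6.25) = 0.49, λ = −ln(0.49)/6.25 = 0.114136.
Memoryless: P(X > 12.67+8.87 | X > 12.67) = P(X > 8.87) = e^(−0.114136·8.87) ≈ 0.3634.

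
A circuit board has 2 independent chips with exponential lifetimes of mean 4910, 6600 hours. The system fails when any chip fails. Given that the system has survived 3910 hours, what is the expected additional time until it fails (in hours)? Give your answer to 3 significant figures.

2820

First-failure rate Σλ = 1/4910 + 1/6600 = 0.000355181.
By memorylessness the expected residual is 1/Σλ = 2815.46 hours, regardless of the 3910 already elapsed.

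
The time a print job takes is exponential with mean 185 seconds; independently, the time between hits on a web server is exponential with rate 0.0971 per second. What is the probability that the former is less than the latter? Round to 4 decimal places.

0.0527

λ_1 = 1/185 = 0.00540541, λ_2 = 0.0971.
For independent exponentials, P(the former < the latter) = λ_1/(λ_1+λ_2) = 0.00540541/0.102505 ≈ 0.0527.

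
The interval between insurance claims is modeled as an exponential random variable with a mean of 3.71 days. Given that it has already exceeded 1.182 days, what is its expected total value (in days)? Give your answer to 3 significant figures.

4.89

The rate is λ = 1/3.71 = 0.269542 per day.
By memorylessness, E[X | X > 1.182] = 1.182 + 1/λ = 1.182 + 3.71 = 4.892 days.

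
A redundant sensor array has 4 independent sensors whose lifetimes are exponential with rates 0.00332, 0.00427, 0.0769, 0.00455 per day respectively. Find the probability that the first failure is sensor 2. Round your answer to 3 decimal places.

0.048

The time to first failure is exponential with rate Σλ = 0.00332 + 0.00427 + 0.0769 + 0.00455 = 0.08904.
P(sensor 2 first) = λ_2/Σλ = 0.00427/0.08904 ≈ 0.048.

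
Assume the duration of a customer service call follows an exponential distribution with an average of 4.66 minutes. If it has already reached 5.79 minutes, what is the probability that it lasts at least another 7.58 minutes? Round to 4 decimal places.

0.1966

The rate is λ = 1/4.66 = 0.214592 per minute.
The exponential is memoryless, so the remaining time is again Exp(λ): the condition X > 5.79 is irrelevant.
P(X > 7.58) = e^(−1.6266) ≈ 0.1966.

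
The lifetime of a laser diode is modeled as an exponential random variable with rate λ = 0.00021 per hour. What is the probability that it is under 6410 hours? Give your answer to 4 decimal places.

P(X ≤ 6410) = 1 − e^(−λ·6410) = 1 − e^(−1.3461) ≈ 0.7397.

0.7397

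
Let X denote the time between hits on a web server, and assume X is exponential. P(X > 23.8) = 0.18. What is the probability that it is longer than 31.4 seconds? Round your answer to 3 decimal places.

0.104

e^(−λ·23.8) = 0.18 ⇒ λ = −ln(0.18)/23.8 = 0.0720504.
P(X > 31.4) = e^(−0.0720504·31.4) = e^(−2.2624) ≈ 0.104.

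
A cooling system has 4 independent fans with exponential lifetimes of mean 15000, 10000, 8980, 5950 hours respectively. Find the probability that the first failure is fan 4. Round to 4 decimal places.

Rates: λ_i = 1/mean_i → 0.0000666667, 0.0001, 0.000111359, 0.000168067; Σλ = 0.000446092.
P(fan 4 first) = λ_4/Σλ = 0.000168067/0.000446092 ≈ 0.3768.

0.3768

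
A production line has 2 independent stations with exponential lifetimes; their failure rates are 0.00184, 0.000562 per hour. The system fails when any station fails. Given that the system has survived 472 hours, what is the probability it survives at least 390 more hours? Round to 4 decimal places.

Time to first failure ~ Exp(Σλ) with Σλ = 0.002402.
By memorylessness, P(T > 472+390 | T > 472) = P(T > 390) = e^(−0.002402·390) ≈ 0.3919.

0.3919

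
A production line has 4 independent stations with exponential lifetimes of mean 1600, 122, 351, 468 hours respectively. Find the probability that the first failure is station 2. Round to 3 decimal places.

Rates: λ_i = 1/mean_i → 0.000625, 0.00819672, 0.002849, 0.00213675; Σλ = 0.0138075.
P(station 2 first) = λ_2/Σλ = 0.00819672/0.0138075 ≈ 0.594.

0.594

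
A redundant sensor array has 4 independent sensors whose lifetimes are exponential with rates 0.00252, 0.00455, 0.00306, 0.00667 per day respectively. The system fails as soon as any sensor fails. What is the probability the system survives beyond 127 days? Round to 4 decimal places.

The time to first failure is exponential with rate Σλ = 0.00252 + 0.00455 + 0.00306 + 0.00667 = 0.0168.
P(min > 127) = e^(−0.0168·127) = e^(−2.1336) ≈ 0.1184.

0.1184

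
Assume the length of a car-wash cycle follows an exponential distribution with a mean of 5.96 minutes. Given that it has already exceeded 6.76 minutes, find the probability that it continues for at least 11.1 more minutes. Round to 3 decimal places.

The rate is λ = 1/5.96 = 0.167785 per minute.
The exponential is memoryless, so the remaining time is again Exp(λ): the condition X > 6.76 is irrelevant.
P(X > 11.1) = e^(−1.8624) ≈ 0.155.

0.155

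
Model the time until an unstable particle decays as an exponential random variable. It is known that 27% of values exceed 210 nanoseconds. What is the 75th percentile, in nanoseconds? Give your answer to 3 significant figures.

e^(−λ·210) = 0.27 ⇒ λ = −ln(0.27)/210 = 0.00623492.
75th percentile: 1 − e^(−λt) = 0.75, t = −ln(0.25)/λ = 222.344 nanoseconds.

222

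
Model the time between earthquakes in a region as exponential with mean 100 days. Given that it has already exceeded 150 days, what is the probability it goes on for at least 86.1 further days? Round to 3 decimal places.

0.423

The rate is λ = 1/100 = 0.01 per day.
By the memoryless property, P(X > 150+86.1 | X > 150) = P(X > 86.1).
P(X > 86.1) = e^(−0.861) ≈ 0.423.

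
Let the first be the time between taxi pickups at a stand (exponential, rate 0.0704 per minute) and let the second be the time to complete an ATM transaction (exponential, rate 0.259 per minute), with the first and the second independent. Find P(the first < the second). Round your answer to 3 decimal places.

λ_1 = 0.0704, λ_2 = 0.259.
For independent exponentials, P(the first < the second) = λ_1/(λ_1+λ_2) = 0.0704/0.3294 ≈ 0.214.

0.214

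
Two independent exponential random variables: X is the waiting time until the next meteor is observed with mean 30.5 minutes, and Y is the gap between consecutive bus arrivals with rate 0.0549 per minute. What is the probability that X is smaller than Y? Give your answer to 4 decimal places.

λ_1 = 1/30.5 = 0.0327869, λ_2 = 0.0549.
For independent exponentials, P(X < Y) = λ_1/(λ_1+λ_2) = 0.0327869/0.0876869 ≈ 0.3739.

0.3739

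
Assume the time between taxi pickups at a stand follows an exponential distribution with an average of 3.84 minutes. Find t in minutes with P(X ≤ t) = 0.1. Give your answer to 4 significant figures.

0.4046

The rate is λ = 1/3.84 = 0.260417 per minute.
Set 1 − e^(−λt) = 0.1, so t = −ln(0.9)/λ = 0.10536/0.260417 ≈ 0.404584 minutes.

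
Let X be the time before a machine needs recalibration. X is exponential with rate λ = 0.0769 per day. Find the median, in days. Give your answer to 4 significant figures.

Set 1 − e^(−λt) = 0.5, so t = −ln(0.5)/λ = 0.69315/0.0769 ≈ 9.01362 days.

9.014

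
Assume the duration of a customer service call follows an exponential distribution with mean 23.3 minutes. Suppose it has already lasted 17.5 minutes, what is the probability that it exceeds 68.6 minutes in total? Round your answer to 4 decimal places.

0.1116

The rate is λ = 1/23.3 = 0.0429185 per minute.
By the memoryless property, P(X > 17.5+51.1 | X > 17.5) = P(X > 51.1).
P(X > 51.1) = e^(−2.1931) ≈ 0.1116.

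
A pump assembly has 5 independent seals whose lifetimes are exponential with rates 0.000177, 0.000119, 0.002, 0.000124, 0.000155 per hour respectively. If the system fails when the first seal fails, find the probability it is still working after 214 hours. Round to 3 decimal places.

The time to first failure is exponential with rate Σλ = 0.000177 + 0.000119 + 0.002 + 0.000124 + 0.000155 = 0.002575.
P(min > 214) = e^(−0.002575·214) = e^(−0.55105) ≈ 0.576.

0.576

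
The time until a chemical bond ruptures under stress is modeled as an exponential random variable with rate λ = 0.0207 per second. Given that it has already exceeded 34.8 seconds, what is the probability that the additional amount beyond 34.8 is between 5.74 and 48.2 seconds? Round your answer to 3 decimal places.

Memoryless: the residual past 34.8 is again Exp(λ).
P(5.74 < residual < 48.2) = e^(−λ·5.74) − e^(−λ·48.2) = 0.88797 − 0.36871 ≈ 0.519.

0.519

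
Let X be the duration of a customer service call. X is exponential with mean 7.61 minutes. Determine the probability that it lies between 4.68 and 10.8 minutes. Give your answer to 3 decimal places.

The rate is λ = 1/7.61 = 0.131406 per minute.
P(4.68 < X < 10.8) = e^(−λ·4.68) − e^(−λ·10.8) = 0.54065 − 0.24191 ≈ 0.299.

0.299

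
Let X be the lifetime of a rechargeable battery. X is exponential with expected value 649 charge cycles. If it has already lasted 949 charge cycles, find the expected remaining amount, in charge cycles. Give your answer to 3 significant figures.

649

The rate is λ = 1/649 = 0.00154083 per charge cycle.
By memorylessness, the remaining amount past any threshold is again Exp(λ) with mean 1/λ = 649 charge cycles.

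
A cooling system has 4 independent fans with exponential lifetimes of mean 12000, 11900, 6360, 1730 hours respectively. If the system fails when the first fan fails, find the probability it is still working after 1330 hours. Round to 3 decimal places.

0.301

The first failure time is exponential with rate Σλ_i = 1/12000 + 1/11900 + 1/6360 + 1/1730 = 0.000902634 per hour.
P(min > 1330) = e^(−0.000902634·1330) = e^(−1.2005) ≈ 0.301.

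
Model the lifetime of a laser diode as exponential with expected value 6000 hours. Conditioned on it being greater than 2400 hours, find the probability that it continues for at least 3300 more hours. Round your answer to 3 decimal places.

The rate is λ = 1/6000 = 0.000166667 per hour.
P(X > s+t | X > s) = e^(−λ(s+t))/e^(−λs) = e^(−λt), independent of s = 2400.
P(X > 3300) = e^(−0.55) ≈ 0.577.

0.577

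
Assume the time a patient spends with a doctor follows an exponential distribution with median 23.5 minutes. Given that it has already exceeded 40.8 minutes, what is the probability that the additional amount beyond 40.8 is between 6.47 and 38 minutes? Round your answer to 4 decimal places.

For an exponential, median = ln(2)/λ, so λ = ln 2 / 23.5 = 0.0294956 per minute.
Memoryless: the residual past 40.8 is again Exp(λ).
P(6.47 < residual < 38) = e^(−λ·6.47) − e^(−λ·38) = 0.82627 − 0.32601 ≈ 0.5003.

0.5003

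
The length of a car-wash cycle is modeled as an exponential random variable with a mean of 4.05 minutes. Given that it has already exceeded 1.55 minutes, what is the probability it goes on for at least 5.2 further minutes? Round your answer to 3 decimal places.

0.277

The rate is λ = 1/4.05 = 0.246914 per minute.
P(X > s+t | X > s) = e^(−λ(s+t))/e^(−λs) = e^(−λt), independent of s = 1.55.
P(X > 5.2) = e^(−1.284) ≈ 0.277.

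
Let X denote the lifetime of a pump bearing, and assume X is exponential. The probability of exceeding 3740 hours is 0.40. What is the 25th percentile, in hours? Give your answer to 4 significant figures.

e^(−λ·3740) = 0.40 ⇒ λ = −ln(0.40)/3740 = 0.000244998.
25th percentile: 1 − e^(−λt) = 0.25, t = −ln(0.75)/λ = 1174.22 hours.

1174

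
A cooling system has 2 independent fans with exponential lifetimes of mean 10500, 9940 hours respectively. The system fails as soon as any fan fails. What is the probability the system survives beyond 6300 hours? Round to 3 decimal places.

The first failure time is exponential with rate Σλ_i = 1/10500 + 1/9940 = 0.000195842 per hour.
P(min > 6300) = e^(−0.000195842·6300) = e^(−1.2338) ≈ 0.291.

0.291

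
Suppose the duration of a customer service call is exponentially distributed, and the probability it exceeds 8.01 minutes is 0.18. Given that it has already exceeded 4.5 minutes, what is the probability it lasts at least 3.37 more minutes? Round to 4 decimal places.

0.4860

From e^(−λ·8.01) = 0.18, λ = −ln(0.18)/8.01 = 0.214082.
Memoryless: P(X > 4.5+3.37 | X > 4.5) = P(X > 3.37) = e^(−0.214082·3.37) ≈ 0.4860.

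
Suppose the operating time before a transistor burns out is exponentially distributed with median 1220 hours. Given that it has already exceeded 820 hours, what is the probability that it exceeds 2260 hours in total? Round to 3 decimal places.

0.441

For an exponential, median = ln(2)/λ, so λ = ln 2 / 1220 = 0.000568153 per hour.
The exponential is memoryless, so the remaining time is again Exp(λ): the condition X > 820 is irrelevant.
P(X > 1440) = e^(−0.81814) ≈ 0.441.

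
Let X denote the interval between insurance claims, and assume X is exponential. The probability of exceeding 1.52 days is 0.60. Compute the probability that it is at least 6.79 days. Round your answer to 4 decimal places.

0.1021

e^(−λ·1.52) = 0.60 ⇒ λ = −ln(0.60)/1.52 = 0.336069.
P(X > 6.79) = e^(−0.336069·6.79) = e^(−2.2819) ≈ 0.1021.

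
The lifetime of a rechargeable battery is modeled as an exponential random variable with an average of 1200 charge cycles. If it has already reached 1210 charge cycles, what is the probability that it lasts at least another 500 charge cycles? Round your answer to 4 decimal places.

0.6592

The rate is λ = 1/1200 = 0.000833333 per charge cycle.
By the memoryless property, P(X > 1210+500 | X > 1210) = P(X > 500).
P(X > 500) = e^(−0.41667) ≈ 0.6592.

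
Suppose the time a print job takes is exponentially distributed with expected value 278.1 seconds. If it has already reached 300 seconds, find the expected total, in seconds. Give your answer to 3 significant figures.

578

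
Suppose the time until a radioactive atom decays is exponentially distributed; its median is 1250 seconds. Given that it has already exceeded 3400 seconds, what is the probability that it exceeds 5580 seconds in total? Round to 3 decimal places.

0.299

For an exponential, median = ln(2)/λ, so λ = ln 2 / 1250 = 0.000554518 per second.
By the memoryless property, P(X > 3400+2180 | X > 3400) = P(X > 2180).
P(X > 2180) = e^(−1.2088) ≈ 0.299.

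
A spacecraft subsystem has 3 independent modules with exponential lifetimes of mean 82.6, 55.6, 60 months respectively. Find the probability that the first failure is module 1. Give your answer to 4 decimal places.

0.2589

Rates: λ_i = 1/mean_i → 0.0121065, 0.0179856, 0.0166667; Σλ = 0.0467588.
P(module 1 first) = λ_1/Σλ = 0.0121065/0.0467588 ≈ 0.2589.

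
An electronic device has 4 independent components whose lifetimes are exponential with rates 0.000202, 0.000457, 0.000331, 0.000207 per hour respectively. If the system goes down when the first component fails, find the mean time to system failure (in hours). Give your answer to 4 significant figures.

835.4

The time to first failure is exponential with rate Σλ = 0.000202 + 0.000457 + 0.000331 + 0.000207 = 0.001197.
E[min] = 1/Σλ = 1/0.001197 = 835.422 hours.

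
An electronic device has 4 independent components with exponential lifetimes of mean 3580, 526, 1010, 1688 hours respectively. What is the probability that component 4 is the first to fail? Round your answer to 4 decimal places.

0.1574

Rates: λ_i = 1/mean_i → 0.00027933, 0.00190114, 0.000990099, 0.000592417; Σλ = 0.00376299.
P(component 4 first) = λ_4/Σλ = 0.000592417/0.00376299 ≈ 0.1574.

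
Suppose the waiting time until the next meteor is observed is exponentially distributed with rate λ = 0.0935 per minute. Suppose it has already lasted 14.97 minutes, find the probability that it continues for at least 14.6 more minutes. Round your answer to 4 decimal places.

0.2554

By the memoryless property, P(X > 14.97+14.6 | X > 14.97) = P(X > 14.6).
P(X > 14.6) = e^(−1.3651) ≈ 0.2554.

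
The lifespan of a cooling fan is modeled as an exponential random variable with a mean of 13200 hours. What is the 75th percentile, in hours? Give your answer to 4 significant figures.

18300

The rate is λ = 1/13200 = 0.0000757576 per hour.
Set 1 − e^(−λt) = 0.75, so t = −ln(0.25)/λ = 1.3863/0.0000757576 ≈ 18299.1 hours.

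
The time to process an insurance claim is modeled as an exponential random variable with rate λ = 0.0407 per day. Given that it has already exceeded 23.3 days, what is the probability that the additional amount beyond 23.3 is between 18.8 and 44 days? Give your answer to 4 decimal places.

Memoryless: the residual past 23.3 is again Exp(λ).
P(18.8 < residual < 44) = e^(−λ·18.8) − e^(−λ·44) = 0.46526 − 0.16683 ≈ 0.2984.

0.2984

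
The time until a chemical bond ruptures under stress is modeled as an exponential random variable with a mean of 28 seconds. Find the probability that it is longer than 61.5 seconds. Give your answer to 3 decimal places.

0.111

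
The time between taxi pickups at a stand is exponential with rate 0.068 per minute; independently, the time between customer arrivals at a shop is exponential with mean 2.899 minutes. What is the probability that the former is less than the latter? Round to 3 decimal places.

0.165

λ_1 = 0.068, λ_2 = 1/2.899 = 0.344947.
For independent exponentials, P(the former < the latter) = λ_1/(λ_1+λ_2) = 0.068/0.412947 ≈ 0.165.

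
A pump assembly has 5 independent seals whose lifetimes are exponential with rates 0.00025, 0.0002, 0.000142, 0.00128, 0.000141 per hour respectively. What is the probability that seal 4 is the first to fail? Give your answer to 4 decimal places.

The time to first failure is exponential with rate Σλ = 0.00025 + 0.0002 + 0.000142 + 0.00128 + 0.000141 = 0.002013.
P(seal 4 first) = λ_4/Σλ = 0.00128/0.002013 ≈ 0.6359.

0.6359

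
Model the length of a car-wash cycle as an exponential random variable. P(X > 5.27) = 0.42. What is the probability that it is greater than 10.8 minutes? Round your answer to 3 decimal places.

e^(−λ·5.27) = 0.42 ⇒ λ = −ln(0.42)/5.27 = 0.164611.
P(X > 10.8) = e^(−0.164611·10.8) = e^(−1.7778) ≈ 0.169.

0.169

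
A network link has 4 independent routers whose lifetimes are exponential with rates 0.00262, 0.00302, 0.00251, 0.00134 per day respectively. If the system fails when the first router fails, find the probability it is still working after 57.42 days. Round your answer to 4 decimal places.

The time to first failure is exponential with rate Σλ = 0.00262 + 0.00302 + 0.00251 + 0.00134 = 0.00949.
P(min > 57.42) = e^(−0.00949·57.42) = e^(−0.54492) ≈ 0.5799.

0.5799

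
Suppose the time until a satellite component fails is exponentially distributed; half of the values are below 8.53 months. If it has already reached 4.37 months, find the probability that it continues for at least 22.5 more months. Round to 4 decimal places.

For an exponential, median = ln(2)/λ, so λ = ln 2 / 8.53 = 0.0812599 per month.
P(X > s+t | X > s) = e^(−λ(s+t))/e^(−λs) = e^(−λt), independent of s = 4.37.
P(X > 22.5) = e^(−1.8283) ≈ 0.1607.

0.1607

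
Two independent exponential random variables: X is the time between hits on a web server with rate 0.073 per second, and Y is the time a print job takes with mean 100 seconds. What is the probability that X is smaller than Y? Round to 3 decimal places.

λ_1 = 0.073, λ_2 = 1/100 = 0.01.
For independent exponentials, P(X < Y) = λ_1/(λ_1+λ_2) = 0.073/0.083 ≈ 0.880.

0.880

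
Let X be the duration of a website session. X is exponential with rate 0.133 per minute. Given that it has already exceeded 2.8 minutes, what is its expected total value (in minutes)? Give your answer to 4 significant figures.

10.32

By memorylessness, E[X | X > 2.8] = 2.8 + 1/λ = 2.8 + 7.5188 = 10.3188 minutes.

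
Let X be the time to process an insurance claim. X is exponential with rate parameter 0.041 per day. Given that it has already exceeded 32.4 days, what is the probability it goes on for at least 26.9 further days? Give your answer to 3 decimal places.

By the memoryless property, P(X > 32.4+26.9 | X > 32.4) = P(X > 26.9).
P(X > 26.9) = e^(−1.1029) ≈ 0.332.

0.332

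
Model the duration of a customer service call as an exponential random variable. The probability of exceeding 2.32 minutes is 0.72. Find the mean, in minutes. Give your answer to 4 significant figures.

7.062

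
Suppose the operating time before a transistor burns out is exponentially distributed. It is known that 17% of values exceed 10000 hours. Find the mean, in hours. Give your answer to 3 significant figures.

5640

e^(−λ·10000) = 0.17 ⇒ λ = −ln(0.17)/10000 = 0.000177196.
Mean = 1/λ = 5643.48 hours.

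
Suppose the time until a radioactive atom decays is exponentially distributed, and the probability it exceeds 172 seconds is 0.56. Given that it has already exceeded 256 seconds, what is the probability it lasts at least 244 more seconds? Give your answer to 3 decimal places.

From e^(−λ·172) = 0.56, λ = −ln(0.56)/172 = 0.00337104.
Memoryless: P(X > 256+244 | X > 256) = P(X > 244) = e^(−0.00337104·244) ≈ 0.439.

0.439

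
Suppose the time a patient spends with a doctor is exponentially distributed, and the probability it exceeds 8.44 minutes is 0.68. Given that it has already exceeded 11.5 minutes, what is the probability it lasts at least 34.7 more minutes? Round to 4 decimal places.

0.2048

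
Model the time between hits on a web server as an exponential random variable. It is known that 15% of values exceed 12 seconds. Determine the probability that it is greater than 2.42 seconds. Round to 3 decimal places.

e^(−λ·12) = 0.15 ⇒ λ = −ln(0.15)/12 = 0.158093.
P(X > 2.42) = e^(−0.158093·2.42) = e^(−0.38259) ≈ 0.682.

0.682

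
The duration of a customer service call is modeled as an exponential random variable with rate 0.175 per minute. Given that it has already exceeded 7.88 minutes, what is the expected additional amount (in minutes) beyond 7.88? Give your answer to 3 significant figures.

By memorylessness, the remaining amount past any threshold is again Exp(λ) with mean 1/λ = 5.71429 minutes.

5.71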